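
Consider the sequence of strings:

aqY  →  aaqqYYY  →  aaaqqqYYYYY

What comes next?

aaaaqqqqYYYYYYY

Each string has the form a^{n} q^{n} Y^{2n-1} (n = 1, 2, …).
Setting n = 4 gives 4, 4, 7 characters in each block.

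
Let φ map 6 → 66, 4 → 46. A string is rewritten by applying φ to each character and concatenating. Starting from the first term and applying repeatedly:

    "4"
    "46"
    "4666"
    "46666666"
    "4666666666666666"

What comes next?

Replace each of the 16 characters of 4666666666666666 in place — 46 66 66 66 66 66 66 66 66 66 66 66 66 66 66 66 — and concatenate.

46666666666666666666666666666666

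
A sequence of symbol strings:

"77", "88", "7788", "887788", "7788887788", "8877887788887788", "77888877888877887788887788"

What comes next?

887788778888778877888877888877887788887788

This is a Fibonacci-style word recurrence s(k) = s(k−2)·s(k−1): e.g. 77·88 = 7788.
So term 8 is 8877887788887788·77888877888877887788887788.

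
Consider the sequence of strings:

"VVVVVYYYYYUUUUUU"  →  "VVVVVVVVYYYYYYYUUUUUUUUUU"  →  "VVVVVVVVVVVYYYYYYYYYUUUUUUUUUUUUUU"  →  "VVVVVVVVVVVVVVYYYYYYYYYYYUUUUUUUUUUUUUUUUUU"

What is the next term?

VVVVVVVVVVVVVVVVVYYYYYYYYYYYYYUUUUUUUUUUUUUUUUUUUUUU

Reading off run lengths: V runs 5, 8, 11, 14; Y runs 5, 7, 9, 11; U runs 6, 10, 14, 18 — each is linear in n, where the shown terms are n = 2, 3, 4, 5.
For the next term, n = 6, so the run lengths are 17, 13, 22.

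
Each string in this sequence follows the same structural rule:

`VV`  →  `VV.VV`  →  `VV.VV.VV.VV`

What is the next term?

Each string is two copies of the previous one joined by '.'.
One more doubling of VV.VV.VV.VV gives the answer.

VV.VV.VV.VV.VV.VV.VV.VV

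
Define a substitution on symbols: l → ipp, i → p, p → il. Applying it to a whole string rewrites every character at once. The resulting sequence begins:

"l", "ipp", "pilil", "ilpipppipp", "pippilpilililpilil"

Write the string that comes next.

Applying the rule to each of the 18 symbols of pippilpilililpilil gives the pieces il p il il p ipp il p ipp p ipp p ipp il p ipp p ipp, which concatenate to the answer.

ilpililpippilpipppipppippilpipppipp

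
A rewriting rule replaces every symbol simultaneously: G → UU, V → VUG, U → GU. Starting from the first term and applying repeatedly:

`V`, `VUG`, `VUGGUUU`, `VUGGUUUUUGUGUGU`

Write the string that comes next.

Rewriting the 15 symbols of VUGGUUUUUGUGUGU one by one yields VUG GU UU UU GU GU GU GU GU UU GU UU GU UU GU; concatenated:

VUGGUUUUUGUGUGUGUGUUUGUUUGUUUGU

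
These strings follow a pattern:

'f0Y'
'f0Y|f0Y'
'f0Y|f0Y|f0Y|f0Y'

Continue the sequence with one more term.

Every step duplicates the string with '|' between the halves.
Doubling f0Y|f0Y|f0Y|f0Y with '|' between the halves:

f0Y|f0Y|f0Y|f0Y|f0Y|f0Y|f0Y|f0Y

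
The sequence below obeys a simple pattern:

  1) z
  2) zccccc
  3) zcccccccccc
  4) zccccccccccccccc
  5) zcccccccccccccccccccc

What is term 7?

zcccccccccccccccccccccccccccccc

Every step adds ccccc to the end: s(k+1) = s(k)·ccccc.
From zcccccccccccccccccccc, 2 further steps: zcccccccccccccccccccc → zccccccccccccccccccccccccc → (answer).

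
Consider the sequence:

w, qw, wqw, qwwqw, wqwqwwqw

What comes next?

From term 3 onward, concatenate the second-to-last term with the last: w·qw = wqw, qw·wqw = qwwqw, …
Continuing: qwwqw · wqwqwwqw gives term 6.

qwwqwwqwqwwqw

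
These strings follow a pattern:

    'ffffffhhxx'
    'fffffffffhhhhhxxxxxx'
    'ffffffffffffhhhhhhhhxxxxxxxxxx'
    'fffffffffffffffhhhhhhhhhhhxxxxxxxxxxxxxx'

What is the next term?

ffffffffffffffffffhhhhhhhhhhhhhhxxxxxxxxxxxxxxxxxx

The n-th term is 3n+3 f's then 3n-1 h's then 4n-2 x's (n = 1, 2, …).
At n = 5 the blocks have lengths 18, 14, 18.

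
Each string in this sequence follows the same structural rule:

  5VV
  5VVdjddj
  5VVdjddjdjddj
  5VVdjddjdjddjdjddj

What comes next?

The strings grow by a fixed suffix djddj each time.
Applying this once more to 5VVdjddjdjddjdjddj:

5VVdjddjdjddjdjddjdjddj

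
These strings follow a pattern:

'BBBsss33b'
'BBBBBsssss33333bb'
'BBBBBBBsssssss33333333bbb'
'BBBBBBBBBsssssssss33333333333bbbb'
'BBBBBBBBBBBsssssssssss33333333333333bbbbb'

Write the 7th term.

BBBBBBBBBBBBBBBsssssssssssssss33333333333333333333bbbbbbb

The n-th term is 2n+1 B's then 2n+1 s's then 3n-1 3's then n b's (n = 1, 2, …).
Setting n = 7 gives 15, 15, 20, 7 characters in each block.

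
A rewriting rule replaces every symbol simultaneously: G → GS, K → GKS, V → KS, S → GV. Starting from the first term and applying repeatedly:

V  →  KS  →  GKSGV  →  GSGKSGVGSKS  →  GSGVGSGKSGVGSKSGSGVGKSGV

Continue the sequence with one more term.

φ(GSGVGSGKSGVGSKSGSGVGKSGV) expands symbol-by-symbol to GS GV GS KS GS GV GS GKS GV GS KS GS GV GKS GV GS GV GS KS GS GKS GV GS KS; joining the 24 pieces gives the next term.

GSGVGSKSGSGVGSGKSGVGSKSGSGVGKSGVGSGVGSKSGSGKSGVGSKS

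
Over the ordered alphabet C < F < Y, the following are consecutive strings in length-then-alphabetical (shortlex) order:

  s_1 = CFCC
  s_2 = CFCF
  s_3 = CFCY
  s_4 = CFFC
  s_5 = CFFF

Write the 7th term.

CFYC

Stepping forward 2 times from CFFF: CFFF → CFFY, then the target.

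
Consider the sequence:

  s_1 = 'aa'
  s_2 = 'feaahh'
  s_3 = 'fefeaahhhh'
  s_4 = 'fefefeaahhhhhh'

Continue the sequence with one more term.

Each term wraps the previous one in fe on the left and hh on the right.
One more step from fefefeaahhhhhh gives the answer.

fefefefeaahhhhhhhh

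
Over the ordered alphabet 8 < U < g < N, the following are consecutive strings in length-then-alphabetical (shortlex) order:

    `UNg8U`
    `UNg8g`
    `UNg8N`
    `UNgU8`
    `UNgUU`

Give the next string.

Find the rightmost character of UNgUU below N, bump it to the next letter, and reset everything to its right to 8.

UNgUg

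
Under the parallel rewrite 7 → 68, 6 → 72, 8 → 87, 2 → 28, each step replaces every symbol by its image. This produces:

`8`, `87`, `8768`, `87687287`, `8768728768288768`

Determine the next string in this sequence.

φ(8768728768288768) expands symbol-by-symbol to 87 68 72 87 68 28 87 68 72 87 28 87 87 68 72 87; joining the 16 pieces gives the next term.

87687287682887687287288787687287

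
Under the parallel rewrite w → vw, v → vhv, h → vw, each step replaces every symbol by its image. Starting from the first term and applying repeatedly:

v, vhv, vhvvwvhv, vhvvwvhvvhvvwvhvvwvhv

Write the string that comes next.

Applying the rule to each of the 21 symbols of vhvvwvhvvhvvwvhvvwvhv gives the pieces vhv vw vhv vhv vw vhv vw vhv vhv vw vhv vhv vw vhv vw vhv vhv vw vhv vw vhv, which concatenate to the answer.

vhvvwvhvvhvvwvhvvwvhvvhvvwvhvvhvvwvhvvwvhvvhvvwvhvvwvhv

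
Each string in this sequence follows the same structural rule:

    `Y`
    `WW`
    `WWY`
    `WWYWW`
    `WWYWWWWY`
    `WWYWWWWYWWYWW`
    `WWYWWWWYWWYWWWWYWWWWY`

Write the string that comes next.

From term 3 onward, concatenate the last term with the second-to-last: WW·Y = WWY, WWY·WW = WWYWW, …
The next term joins WWYWWWWYWWYWWWWYWWWWY and WWYWWWWYWWYWW.

WWYWWWWYWWYWWWWYWWWWYWWYWWWWYWWYWW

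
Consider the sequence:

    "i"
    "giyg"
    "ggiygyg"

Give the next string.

gggiygygyg

s(k+1) = g·s(k)·yg, so each term gains g as a prefix and yg as a suffix.
So the next term is g·ggiygyg·yg.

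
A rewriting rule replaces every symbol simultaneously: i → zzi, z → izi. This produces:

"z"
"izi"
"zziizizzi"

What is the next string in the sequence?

Rewriting each symbol of zziizizzi: z→izi, z→izi, i→zzi, i→zzi, z→izi, i→zzi, z→izi, z→izi, i→zzi, which concatenates to izi izi zzi zzi izi zzi izi izi zzi.

iziizizzizziizizziiziizizzi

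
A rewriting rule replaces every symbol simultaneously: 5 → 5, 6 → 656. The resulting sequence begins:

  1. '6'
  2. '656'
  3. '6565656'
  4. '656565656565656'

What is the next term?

Applying the rule to each of the 15 symbols of 656565656565656 gives the pieces 656 5 656 5 656 5 656 5 656 5 656 5 656 5 656, which concatenate to the answer.

6565656565656565656565656565656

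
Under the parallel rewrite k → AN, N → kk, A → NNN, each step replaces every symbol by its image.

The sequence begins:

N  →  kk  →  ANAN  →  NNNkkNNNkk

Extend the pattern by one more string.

kkkkkkANANkkkkkkANAN

Apply φ to NNNkkNNNkk symbol by symbol: N→kk, N→kk, N→kk, k→AN, k→AN, N→kk, N→kk, N→kk, k→AN, k→AN; joined: kk kk kk AN AN kk kk kk AN AN.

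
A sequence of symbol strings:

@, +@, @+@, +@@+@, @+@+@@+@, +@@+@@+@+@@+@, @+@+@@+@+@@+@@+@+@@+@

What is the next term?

+@@+@@+@+@@+@@+@+@@+@+@@+@@+@+@@+@

This is a Fibonacci-style word recurrence s(k) = s(k−2)·s(k−1): e.g. @·+@ = @+@.
Continuing: +@@+@@+@+@@+@ · @+@+@@+@+@@+@@+@+@@+@ gives term 8.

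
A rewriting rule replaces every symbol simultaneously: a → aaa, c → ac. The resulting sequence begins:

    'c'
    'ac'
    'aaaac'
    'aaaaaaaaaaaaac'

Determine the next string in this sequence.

aaaaaaaaaaaaaaaaaaaaaaaaaaaaaaaaaaaaaaaac

Replace each of the 14 characters of aaaaaaaaaaaaac in place — aaa aaa aaa aaa aaa aaa aaa aaa aaa aaa aaa aaa aaa ac — and concatenate.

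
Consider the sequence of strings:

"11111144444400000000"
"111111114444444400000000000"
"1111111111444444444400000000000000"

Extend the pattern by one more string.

Each string has the form 1^{2n} 4^{2n} 0^{3n-1}, where the shown terms are n = 3, 4, 5.
Setting n = 6 gives 12, 12, 17 characters in each block.

11111111111144444444444400000000000000000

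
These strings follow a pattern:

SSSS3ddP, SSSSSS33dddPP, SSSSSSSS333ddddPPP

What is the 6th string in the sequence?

Each string has the form S^{2n+2} 3^{n} d^{n+1} P^{n} (n = 1, 2, …).
Setting n = 6 gives 14, 6, 7, 6 characters in each block.

SSSSSSSSSSSSSS333333dddddddPPPPPP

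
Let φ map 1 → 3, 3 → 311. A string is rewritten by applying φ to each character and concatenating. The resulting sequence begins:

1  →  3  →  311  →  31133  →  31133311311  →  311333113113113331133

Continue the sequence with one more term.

Rewriting the 21 symbols of 311333113113113331133 one by one yields 311 3 3 311 311 311 3 3 311 3 3 311 3 3 311 311 311 3 3 311 311; concatenated:

3113331131131133311333113331131131133311311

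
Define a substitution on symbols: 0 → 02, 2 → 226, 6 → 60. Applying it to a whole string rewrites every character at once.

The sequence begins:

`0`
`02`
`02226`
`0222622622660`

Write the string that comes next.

Rewriting the 13 symbols of 0222622622660 one by one yields 02 226 226 226 60 226 226 60 226 226 60 60 02; concatenated:

022262262266022622660226226606002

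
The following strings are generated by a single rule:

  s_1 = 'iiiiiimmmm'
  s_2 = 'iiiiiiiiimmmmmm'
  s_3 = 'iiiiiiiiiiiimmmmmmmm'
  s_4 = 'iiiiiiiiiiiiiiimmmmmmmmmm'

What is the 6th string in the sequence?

iiiiiiiiiiiiiiiiiiiiimmmmmmmmmmmmmm

The n-th term is 3n i's then 2n m's, where the shown terms are n = 2, 3, 4, 5.
Setting n = 7 gives 21, 14 characters in each block.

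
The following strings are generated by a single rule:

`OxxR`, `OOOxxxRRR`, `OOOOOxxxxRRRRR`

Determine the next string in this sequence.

OOOOOOOxxxxxRRRRRRR

Term n consists of 2n-1 O's, followed by n+1 x's, followed by 2n-1 R's (n = 1, 2, …).
For the next term, n = 4, so the run lengths are 7, 5, 7.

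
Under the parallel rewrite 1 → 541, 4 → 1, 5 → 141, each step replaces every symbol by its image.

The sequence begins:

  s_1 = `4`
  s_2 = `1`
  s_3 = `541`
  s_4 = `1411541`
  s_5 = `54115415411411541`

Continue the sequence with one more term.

14115415411411541141154154115415411411541

Replace each of the 17 characters of 54115415411411541 in place — 141 1 541 541 141 1 541 141 1 541 541 1 541 541 141 1 541 — and concatenate.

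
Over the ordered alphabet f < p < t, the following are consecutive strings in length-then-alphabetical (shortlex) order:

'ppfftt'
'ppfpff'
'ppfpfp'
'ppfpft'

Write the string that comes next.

ppfppf

Treat ppfpft as a base-3 numeral over the given alphabet and add one, carrying through any trailing t's.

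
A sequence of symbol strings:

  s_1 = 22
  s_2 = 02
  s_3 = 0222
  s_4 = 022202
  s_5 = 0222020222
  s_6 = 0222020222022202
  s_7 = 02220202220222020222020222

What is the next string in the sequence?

022202022202220202220202220222020222022202

This is a Fibonacci-style word recurrence s(k) = s(k−1)·s(k−2): e.g. 02·22 = 0222.
The next term joins 02220202220222020222020222 and 0222020222022202.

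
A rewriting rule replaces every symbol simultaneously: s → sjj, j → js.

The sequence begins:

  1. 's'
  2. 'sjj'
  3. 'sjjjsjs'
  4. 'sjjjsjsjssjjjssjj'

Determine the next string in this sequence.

Rewriting the 17 symbols of sjjjsjsjssjjjssjj one by one yields sjj js js js sjj js sjj js sjj sjj js js js sjj sjj js js; concatenated:

sjjjsjsjssjjjssjjjssjjsjjjsjsjssjjsjjjsjs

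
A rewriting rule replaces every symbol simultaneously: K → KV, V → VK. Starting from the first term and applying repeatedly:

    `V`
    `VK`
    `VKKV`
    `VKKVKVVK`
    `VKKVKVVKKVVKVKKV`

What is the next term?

Applying the rule to each of the 16 symbols of VKKVKVVKKVVKVKKV gives the pieces VK KV KV VK KV VK VK KV KV VK VK KV VK KV KV VK, which concatenate to the answer.

VKKVKVVKKVVKVKKVKVVKVKKVVKKVKVVK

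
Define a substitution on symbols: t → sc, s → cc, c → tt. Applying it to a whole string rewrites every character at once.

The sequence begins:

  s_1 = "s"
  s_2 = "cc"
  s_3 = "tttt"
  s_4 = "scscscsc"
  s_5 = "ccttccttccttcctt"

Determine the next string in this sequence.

ttttscscttttscscttttscscttttscsc

Applying the rule to each of the 16 symbols of ccttccttccttcctt gives the pieces tt tt sc sc tt tt sc sc tt tt sc sc tt tt sc sc, which concatenate to the answer.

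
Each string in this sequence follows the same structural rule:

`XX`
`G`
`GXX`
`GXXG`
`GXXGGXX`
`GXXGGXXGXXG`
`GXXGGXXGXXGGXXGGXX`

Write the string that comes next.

GXXGGXXGXXGGXXGGXXGXXGGXXGXXG

Each term (from the third on) is the previous term followed by the one before it: term 3 = G·XX = GXX.
Continuing: GXXGGXXGXXGGXXGGXX · GXXGGXXGXXG gives term 8.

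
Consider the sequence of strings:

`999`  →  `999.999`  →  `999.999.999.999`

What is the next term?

s(k+1) = s(k)·.·s(k) — each term doubles the last with '.' between the halves.
Doubling 999.999.999.999 with '.' between the halves:

999.999.999.999.999.999.999.999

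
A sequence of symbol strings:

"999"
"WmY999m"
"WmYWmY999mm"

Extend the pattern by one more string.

Every step adds WmY to the front and m to the end of the previous string.
Applying this once more to WmYWmY999mm:

WmYWmYWmY999mmm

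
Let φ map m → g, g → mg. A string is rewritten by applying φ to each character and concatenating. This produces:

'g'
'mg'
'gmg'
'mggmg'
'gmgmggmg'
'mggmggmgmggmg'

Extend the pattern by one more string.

gmgmggmgmggmggmgmggmg

Replace each of the 13 characters of mggmggmgmggmg in place — g mg mg g mg mg g mg g mg mg g mg — and concatenate.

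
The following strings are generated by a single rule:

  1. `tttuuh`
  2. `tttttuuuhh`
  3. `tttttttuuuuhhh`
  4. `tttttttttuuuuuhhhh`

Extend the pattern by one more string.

tttttttttttuuuuuuhhhhh

Reading off run lengths: t runs 3, 5, 7, 9; u runs 2, 3, 4, 5; h runs 1, 2, 3, 4 — each is linear in n, where the shown terms are n = 2, 3, 4, 5.
At n = 6 the blocks have lengths 11, 6, 5.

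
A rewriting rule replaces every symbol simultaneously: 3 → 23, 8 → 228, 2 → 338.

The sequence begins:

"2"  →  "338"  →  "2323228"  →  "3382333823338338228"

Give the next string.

Rewriting the 19 symbols of 3382333823338338228 one by one yields 23 23 228 338 23 23 23 228 338 23 23 23 228 23 23 228 338 338 228; concatenated:

23232283382323232283382323232282323228338338228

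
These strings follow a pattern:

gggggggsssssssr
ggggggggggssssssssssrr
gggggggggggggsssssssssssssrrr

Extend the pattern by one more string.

ggggggggggggggggssssssssssssssssrrrr

The n-th term is 3n+1 g's then 3n+1 s's then n-1 r's, where the shown terms are n = 2, 3, 4.
Setting n = 5 gives 16, 16, 4 characters in each block.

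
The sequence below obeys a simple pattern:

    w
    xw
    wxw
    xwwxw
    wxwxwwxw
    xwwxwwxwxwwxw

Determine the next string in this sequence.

wxwxwwxwxwwxwwxwxwwxw

Each term (from the third on) is the two preceding terms concatenated in order: term 3 = w·xw = wxw.
So term 7 is wxwxwwxw·xwwxwwxwxwwxw.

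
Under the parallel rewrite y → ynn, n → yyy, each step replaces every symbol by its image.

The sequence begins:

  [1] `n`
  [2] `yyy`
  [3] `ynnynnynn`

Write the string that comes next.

ynnyyyyyyynnyyyyyyynnyyyyyy

Expanding ynnynnynn: y→ynn, n→yyy, n→yyy, y→ynn, n→yyy, n→yyy, y→ynn, n→yyy, n→yyy. Concatenated: ynn yyy yyy ynn yyy yyy ynn yyy yyy.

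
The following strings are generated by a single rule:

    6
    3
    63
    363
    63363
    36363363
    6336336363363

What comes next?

Each term (from the third on) is the two preceding terms concatenated in order: term 3 = 6·3 = 63.
Continuing: 36363363 · 6336336363363 gives term 8.

363633636336336363363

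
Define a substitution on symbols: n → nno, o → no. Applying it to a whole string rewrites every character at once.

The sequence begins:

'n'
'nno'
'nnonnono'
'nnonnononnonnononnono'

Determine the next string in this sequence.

nnonnononnonnononnononnonnononnonnononnononnonnononnono

φ(nnonnononnonnononnono) expands symbol-by-symbol to nno nno no nno nno no nno no nno nno no nno nno no nno no nno nno no nno no; joining the 21 pieces gives the next term.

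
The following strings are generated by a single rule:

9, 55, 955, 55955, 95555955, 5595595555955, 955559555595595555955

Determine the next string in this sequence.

5595595555955955559555595595555955

Each term (from the third on) is the two preceding terms concatenated in order: term 3 = 9·55 = 955.
So term 8 is 5595595555955·955559555595595555955.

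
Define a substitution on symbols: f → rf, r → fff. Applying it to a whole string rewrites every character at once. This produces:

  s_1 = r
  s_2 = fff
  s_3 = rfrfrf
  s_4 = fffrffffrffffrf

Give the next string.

Rewriting the 15 symbols of fffrffffrffffrf one by one yields rf rf rf fff rf rf rf rf fff rf rf rf rf fff rf; concatenated:

rfrfrffffrfrfrfrffffrfrfrfrffffrf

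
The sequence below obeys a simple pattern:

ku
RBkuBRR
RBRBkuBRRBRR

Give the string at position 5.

RBRBRBRBkuBRRBRRBRRBRR

s(k+1) = RB·s(k)·BRR, so each term gains RB as a prefix and BRR as a suffix.
From RBRBkuBRRBRR, 2 further steps: RBRBkuBRRBRR → RBRBRBkuBRRBRRBRR → (answer).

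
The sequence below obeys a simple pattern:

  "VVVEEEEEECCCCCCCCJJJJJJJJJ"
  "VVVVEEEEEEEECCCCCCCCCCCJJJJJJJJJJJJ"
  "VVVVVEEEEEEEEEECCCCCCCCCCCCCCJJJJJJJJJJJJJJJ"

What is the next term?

Reading off run lengths: V runs 3, 4, 5; E runs 6, 8, 10; C runs 8, 11, 14; J runs 9, 12, 15 — each is linear in n, where the shown terms are n = 3, 4, 5.
For the next term, n = 6, so the run lengths are 6, 12, 17, 18.

VVVVVVEEEEEEEEEEEECCCCCCCCCCCCCCCCCJJJJJJJJJJJJJJJJJJ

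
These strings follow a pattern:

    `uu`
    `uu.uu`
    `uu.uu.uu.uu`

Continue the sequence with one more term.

Every step duplicates the string with '.' between the halves.
Doubling uu.uu.uu.uu with '.' between the halves:

uu.uu.uu.uu.uu.uu.uu.uu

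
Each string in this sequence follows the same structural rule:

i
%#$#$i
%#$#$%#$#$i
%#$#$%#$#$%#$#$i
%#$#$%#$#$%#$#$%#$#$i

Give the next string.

Each term is the previous one with %#$#$ prepended.
One more step from %#$#$%#$#$%#$#$%#$#$i gives the answer.

%#$#$%#$#$%#$#$%#$#$%#$#$i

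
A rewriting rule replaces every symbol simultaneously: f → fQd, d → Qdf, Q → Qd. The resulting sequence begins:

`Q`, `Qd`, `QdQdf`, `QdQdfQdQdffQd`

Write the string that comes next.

QdQdfQdQdffQdQdQdfQdQdffQdfQdQdQdf

φ(QdQdfQdQdffQd) expands symbol-by-symbol to Qd Qdf Qd Qdf fQd Qd Qdf Qd Qdf fQd fQd Qd Qdf; joining the 13 pieces gives the next term.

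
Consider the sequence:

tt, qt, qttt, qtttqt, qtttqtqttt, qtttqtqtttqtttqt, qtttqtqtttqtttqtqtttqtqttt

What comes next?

qtttqtqtttqtttqtqtttqtqtttqtttqtqtttqtttqt

This is a Fibonacci-style word recurrence s(k) = s(k−1)·s(k−2): e.g. qt·tt = qttt.
So term 8 is qtttqtqtttqtttqtqtttqtqttt·qtttqtqtttqtttqt.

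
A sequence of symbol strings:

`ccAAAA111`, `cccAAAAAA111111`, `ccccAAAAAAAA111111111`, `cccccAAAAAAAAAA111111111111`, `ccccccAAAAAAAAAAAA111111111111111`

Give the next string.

cccccccAAAAAAAAAAAAAA111111111111111111

Each string has the form c^{n+1} A^{2n+2} 1^{3n} (n = 1, 2, …).
For the next term, n = 6, so the run lengths are 7, 14, 18.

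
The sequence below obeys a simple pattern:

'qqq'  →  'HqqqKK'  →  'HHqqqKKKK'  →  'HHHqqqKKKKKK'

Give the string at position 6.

s(k+1) = H·s(k)·KK, so each term gains H as a prefix and KK as a suffix.
From HHHqqqKKKKKK, 2 further steps: HHHqqqKKKKKK → HHHHqqqKKKKKKKK → (answer).

HHHHHqqqKKKKKKKKKK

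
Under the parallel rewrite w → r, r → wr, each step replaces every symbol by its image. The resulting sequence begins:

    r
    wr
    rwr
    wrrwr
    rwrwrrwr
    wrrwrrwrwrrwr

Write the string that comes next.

rwrwrrwrwrrwrrwrwrrwr

Replace each of the 13 characters of wrrwrrwrwrrwr in place — r wr wr r wr wr r wr r wr wr r wr — and concatenate.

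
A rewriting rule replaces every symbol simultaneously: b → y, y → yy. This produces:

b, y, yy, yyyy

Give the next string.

yyyyyyyy

Rewriting each symbol of yyyy: y→yy, y→yy, y→yy, y→yy, which concatenates to yy yy yy yy.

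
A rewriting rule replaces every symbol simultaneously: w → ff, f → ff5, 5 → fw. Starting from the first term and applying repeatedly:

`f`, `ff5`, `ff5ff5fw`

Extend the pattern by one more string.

Expanding ff5ff5fw: f→ff5, f→ff5, 5→fw, f→ff5, f→ff5, 5→fw, f→ff5, w→ff. Concatenated: ff5 ff5 fw ff5 ff5 fw ff5 ff.

ff5ff5fwff5ff5fwff5ff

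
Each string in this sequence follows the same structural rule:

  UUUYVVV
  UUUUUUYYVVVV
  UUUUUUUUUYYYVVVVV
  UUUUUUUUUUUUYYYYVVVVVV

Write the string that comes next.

Each string has the form U^{3n} Y^{n} V^{n+2} (n = 1, 2, …).
At n = 5 the blocks have lengths 15, 5, 7.

UUUUUUUUUUUUUUUYYYYYVVVVVVV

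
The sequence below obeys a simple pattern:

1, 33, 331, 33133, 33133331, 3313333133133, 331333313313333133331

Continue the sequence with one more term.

Each term (from the third on) is the previous term followed by the one before it: term 3 = 33·1 = 331.
Continuing: 331333313313333133331 · 3313333133133 gives term 8.

3313333133133331333313313333133133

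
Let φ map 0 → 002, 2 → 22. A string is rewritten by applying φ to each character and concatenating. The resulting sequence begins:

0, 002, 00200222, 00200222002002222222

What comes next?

φ(00200222002002222222) expands symbol-by-symbol to 002 002 22 002 002 22 22 22 002 002 22 002 002 22 22 22 22 22 22 22; joining the 20 pieces gives the next term.

002002220020022222220020022200200222222222222222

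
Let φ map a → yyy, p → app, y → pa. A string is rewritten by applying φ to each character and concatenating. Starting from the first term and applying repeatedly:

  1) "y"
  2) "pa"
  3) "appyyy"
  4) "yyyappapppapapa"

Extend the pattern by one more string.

papapayyyappappyyyappappappyyyappyyyappyyy

Applying the rule to each of the 15 symbols of yyyappapppapapa gives the pieces pa pa pa yyy app app yyy app app app yyy app yyy app yyy, which concatenate to the answer.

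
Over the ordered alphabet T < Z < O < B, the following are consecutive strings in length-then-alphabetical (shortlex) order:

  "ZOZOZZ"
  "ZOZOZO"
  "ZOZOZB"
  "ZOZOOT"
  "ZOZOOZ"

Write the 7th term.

ZOZOOB

Advancing 2 positions from ZOZOOZ through ZOZOOZ → ZOZOOO reaches term 7.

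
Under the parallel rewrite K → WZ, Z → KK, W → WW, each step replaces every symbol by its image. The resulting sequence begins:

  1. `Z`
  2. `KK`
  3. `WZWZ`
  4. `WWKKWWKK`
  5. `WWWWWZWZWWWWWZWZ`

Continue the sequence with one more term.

WWWWWWWWWWKKWWKKWWWWWWWWWWKKWWKK

φ(WWWWWZWZWWWWWZWZ) expands symbol-by-symbol to WW WW WW WW WW KK WW KK WW WW WW WW WW KK WW KK; joining the 16 pieces gives the next term.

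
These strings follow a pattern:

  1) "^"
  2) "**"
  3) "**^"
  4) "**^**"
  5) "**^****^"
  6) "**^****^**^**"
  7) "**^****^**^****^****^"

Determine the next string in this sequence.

Each term (from the third on) is the previous term followed by the one before it: term 3 = **·^ = **^.
The next term joins **^****^**^****^****^ and **^****^**^**.

**^****^**^****^****^**^****^**^**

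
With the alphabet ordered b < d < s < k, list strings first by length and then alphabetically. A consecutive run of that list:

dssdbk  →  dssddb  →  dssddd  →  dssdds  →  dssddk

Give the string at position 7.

Stepping forward 2 times from dssddk: dssddk → dssdsb, then the target.

dssdsd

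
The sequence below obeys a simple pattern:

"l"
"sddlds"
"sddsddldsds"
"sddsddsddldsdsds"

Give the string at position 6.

Each term wraps the previous one in sdd on the left and ds on the right.
From sddsddsddldsdsds, 2 further steps: sddsddsddldsdsds → sddsddsddsddldsdsdsds → (answer).

sddsddsddsddsddldsdsdsdsds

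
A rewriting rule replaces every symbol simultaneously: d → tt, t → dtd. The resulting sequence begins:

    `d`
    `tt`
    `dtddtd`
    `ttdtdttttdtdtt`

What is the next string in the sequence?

dtddtdttdtdttdtddtddtddtdttdtdttdtddtd

Applying the rule to each of the 14 symbols of ttdtdttttdtdtt gives the pieces dtd dtd tt dtd tt dtd dtd dtd dtd tt dtd tt dtd dtd, which concatenate to the answer.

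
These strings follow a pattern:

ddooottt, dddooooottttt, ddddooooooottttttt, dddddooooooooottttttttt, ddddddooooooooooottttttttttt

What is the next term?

The n-th term is n+1 d's then 2n+1 o's then 2n+1 t's (n = 1, 2, …).
At n = 6 the blocks have lengths 7, 13, 13.

dddddddooooooooooooottttttttttttt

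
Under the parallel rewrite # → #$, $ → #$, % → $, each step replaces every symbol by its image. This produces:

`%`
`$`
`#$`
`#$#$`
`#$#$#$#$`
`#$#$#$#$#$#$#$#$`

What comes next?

Rewriting the 16 symbols of #$#$#$#$#$#$#$#$ one by one yields #$ #$ #$ #$ #$ #$ #$ #$ #$ #$ #$ #$ #$ #$ #$ #$; concatenated:

#$#$#$#$#$#$#$#$#$#$#$#$#$#$#$#$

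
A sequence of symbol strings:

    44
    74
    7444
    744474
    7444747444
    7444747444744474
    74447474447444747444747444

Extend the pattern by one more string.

744474744474447474447474447444747444744474

This is a Fibonacci-style word recurrence s(k) = s(k−1)·s(k−2): e.g. 74·44 = 7444.
So term 8 is 74447474447444747444747444·7444747444744474.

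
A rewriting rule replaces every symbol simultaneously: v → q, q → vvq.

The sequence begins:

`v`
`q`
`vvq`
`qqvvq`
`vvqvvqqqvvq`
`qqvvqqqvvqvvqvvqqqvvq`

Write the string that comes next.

vvqvvqqqvvqvvqvvqqqvvqqqvvqqqvvqvvqvvqqqvvq

φ(qqvvqqqvvqvvqvvqqqvvq) expands symbol-by-symbol to vvq vvq q q vvq vvq vvq q q vvq q q vvq q q vvq vvq vvq q q vvq; joining the 21 pieces gives the next term.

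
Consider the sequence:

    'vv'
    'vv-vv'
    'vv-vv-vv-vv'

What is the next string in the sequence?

vv-vv-vv-vv-vv-vv-vv-vv

Every step duplicates the string with '-' between the halves.
So the next term is two copies of vv-vv-vv-vv with '-' between the halves.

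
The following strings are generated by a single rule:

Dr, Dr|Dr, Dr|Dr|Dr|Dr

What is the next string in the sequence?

s(k+1) = s(k)·|·s(k) — each term doubles the last with '|' between the halves.
Doubling Dr|Dr|Dr|Dr with '|' between the halves:

Dr|Dr|Dr|Dr|Dr|Dr|Dr|Dr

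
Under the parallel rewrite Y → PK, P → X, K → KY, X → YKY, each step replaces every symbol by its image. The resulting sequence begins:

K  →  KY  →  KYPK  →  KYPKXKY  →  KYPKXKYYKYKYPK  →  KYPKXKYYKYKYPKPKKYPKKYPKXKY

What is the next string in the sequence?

Rewriting the 27 symbols of KYPKXKYYKYKYPKPKKYPKKYPKXKY one by one yields KY PK X KY YKY KY PK PK KY PK KY PK X KY X KY KY PK X KY KY PK X KY YKY KY PK; concatenated:

KYPKXKYYKYKYPKPKKYPKKYPKXKYXKYKYPKXKYKYPKXKYYKYKYPK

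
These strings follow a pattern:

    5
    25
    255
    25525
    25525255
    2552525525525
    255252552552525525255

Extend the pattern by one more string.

This is a Fibonacci-style word recurrence s(k) = s(k−1)·s(k−2): e.g. 25·5 = 255.
So term 8 is 255252552552525525255·2552525525525.

2552525525525255252552552525525525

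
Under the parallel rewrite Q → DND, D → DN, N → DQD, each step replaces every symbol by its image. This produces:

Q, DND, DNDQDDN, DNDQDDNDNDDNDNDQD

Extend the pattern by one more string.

φ(DNDQDDNDNDDNDNDQD) expands symbol-by-symbol to DN DQD DN DND DN DN DQD DN DQD DN DN DQD DN DQD DN DND DN; joining the 17 pieces gives the next term.

DNDQDDNDNDDNDNDQDDNDQDDNDNDQDDNDQDDNDNDDN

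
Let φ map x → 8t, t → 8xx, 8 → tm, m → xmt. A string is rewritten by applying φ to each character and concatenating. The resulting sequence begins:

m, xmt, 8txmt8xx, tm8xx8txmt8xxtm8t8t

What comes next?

8xxxmttm8t8ttm8xx8txmt8xxtm8t8t8xxxmttm8xxtm8xx

φ(tm8xx8txmt8xxtm8t8t) expands symbol-by-symbol to 8xx xmt tm 8t 8t tm 8xx 8t xmt 8xx tm 8t 8t 8xx xmt tm 8xx tm 8xx; joining the 19 pieces gives the next term.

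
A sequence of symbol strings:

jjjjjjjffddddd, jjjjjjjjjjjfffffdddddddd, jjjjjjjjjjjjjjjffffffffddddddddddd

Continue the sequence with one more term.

jjjjjjjjjjjjjjjjjjjfffffffffffdddddddddddddd

The n-th term is 4n+3 j's then 3n-1 f's then 3n+2 d's (n = 1, 2, …).
Setting n = 4 gives 19, 11, 14 characters in each block.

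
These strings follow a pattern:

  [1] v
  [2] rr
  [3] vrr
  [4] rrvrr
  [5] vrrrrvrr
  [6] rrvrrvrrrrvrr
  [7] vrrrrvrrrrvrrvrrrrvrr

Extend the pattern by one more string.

Each term (from the third on) is the two preceding terms concatenated in order: term 3 = v·rr = vrr.
Continuing: rrvrrvrrrrvrr · vrrrrvrrrrvrrvrrrrvrr gives term 8.

rrvrrvrrrrvrrvrrrrvrrrrvrrvrrrrvrr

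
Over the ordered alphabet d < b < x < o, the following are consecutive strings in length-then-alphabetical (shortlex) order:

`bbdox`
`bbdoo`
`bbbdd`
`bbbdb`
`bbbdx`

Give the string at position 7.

Continuing the enumeration 2 steps past bbbdx: bbbdx → bbbdo → (answer).

bbbbd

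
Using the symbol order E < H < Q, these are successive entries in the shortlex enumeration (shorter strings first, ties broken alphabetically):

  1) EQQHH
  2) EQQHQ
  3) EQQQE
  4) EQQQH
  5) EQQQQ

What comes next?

HEEEE

Find the rightmost character of EQQQQ below Q, bump it to the next letter, and reset everything to its right to E.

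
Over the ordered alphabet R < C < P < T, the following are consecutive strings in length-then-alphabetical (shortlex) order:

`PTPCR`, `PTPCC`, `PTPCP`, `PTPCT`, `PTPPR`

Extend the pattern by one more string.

Treat PTPPR as a base-4 numeral over the given alphabet and add one, carrying through any trailing T's.

PTPPC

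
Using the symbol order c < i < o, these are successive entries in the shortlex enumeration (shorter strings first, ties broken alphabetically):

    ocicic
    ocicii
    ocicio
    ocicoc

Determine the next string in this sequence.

Find the rightmost character of ocicoc below o, bump it to the next letter, and reset everything to its right to c.

ocicoi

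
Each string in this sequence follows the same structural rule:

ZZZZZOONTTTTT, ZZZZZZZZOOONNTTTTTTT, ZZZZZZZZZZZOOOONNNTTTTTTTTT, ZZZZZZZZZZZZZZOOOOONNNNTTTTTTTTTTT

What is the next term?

Term n consists of 3n-1 Z's, followed by n O's, followed by n-1 N's, followed by 2n+1 T's, where the shown terms are n = 2, 3, 4, 5.
For the next term, n = 6, so the run lengths are 17, 6, 5, 13.

ZZZZZZZZZZZZZZZZZOOOOOONNNNNTTTTTTTTTTTTT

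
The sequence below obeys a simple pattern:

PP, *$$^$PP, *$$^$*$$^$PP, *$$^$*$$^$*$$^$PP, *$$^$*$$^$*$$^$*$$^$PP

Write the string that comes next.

Every step adds *$$^$ at the front: s(k+1) = *$$^$·s(k).
So the next term is *$$^$·*$$^$*$$^$*$$^$*$$^$PP.

*$$^$*$$^$*$$^$*$$^$*$$^$PP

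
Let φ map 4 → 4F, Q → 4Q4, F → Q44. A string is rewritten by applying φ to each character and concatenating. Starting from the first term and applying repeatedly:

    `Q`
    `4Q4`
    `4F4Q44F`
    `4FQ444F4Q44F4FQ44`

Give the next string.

4FQ444Q44F4F4FQ444F4Q44F4FQ444FQ444Q44F4F

φ(4FQ444F4Q44F4FQ44) expands symbol-by-symbol to 4F Q44 4Q4 4F 4F 4F Q44 4F 4Q4 4F 4F Q44 4F Q44 4Q4 4F 4F; joining the 17 pieces gives the next term.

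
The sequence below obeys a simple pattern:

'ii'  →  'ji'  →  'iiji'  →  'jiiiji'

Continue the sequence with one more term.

Each term (from the third on) is the two preceding terms concatenated in order: term 3 = ii·ji = iiji.
Continuing: iiji · jiiiji gives term 5.

iijijiiiji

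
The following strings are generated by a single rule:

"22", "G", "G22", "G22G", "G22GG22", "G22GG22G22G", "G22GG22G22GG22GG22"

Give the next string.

This is a Fibonacci-style word recurrence s(k) = s(k−1)·s(k−2): e.g. G·22 = G22.
The next term joins G22GG22G22GG22GG22 and G22GG22G22G.

G22GG22G22GG22GG22G22GG22G22G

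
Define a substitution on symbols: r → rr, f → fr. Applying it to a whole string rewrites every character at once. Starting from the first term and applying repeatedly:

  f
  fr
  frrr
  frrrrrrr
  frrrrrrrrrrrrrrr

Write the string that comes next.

φ(frrrrrrrrrrrrrrr) expands symbol-by-symbol to fr rr rr rr rr rr rr rr rr rr rr rr rr rr rr rr; joining the 16 pieces gives the next term.

frrrrrrrrrrrrrrrrrrrrrrrrrrrrrrr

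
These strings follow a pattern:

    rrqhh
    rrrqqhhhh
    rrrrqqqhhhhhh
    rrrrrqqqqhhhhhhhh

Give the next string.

Reading off run lengths: r runs 2, 3, 4, 5; q runs 1, 2, 3, 4; h runs 2, 4, 6, 8 — each is linear in n (n = 1, 2, …).
Setting n = 5 gives 6, 5, 10 characters in each block.

rrrrrrqqqqqhhhhhhhhhh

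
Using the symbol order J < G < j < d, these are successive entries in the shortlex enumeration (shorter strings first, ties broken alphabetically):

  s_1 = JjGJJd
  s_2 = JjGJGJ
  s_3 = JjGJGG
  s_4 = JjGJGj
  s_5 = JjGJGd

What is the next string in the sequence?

Find the rightmost character of JjGJGd below d, bump it to the next letter, and reset everything to its right to J.

JjGJjJ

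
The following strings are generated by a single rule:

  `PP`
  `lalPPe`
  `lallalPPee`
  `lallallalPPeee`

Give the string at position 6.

lallallallallalPPeeeee

s(k+1) = lal·s(k)·e, so each term gains lal as a prefix and e as a suffix.
From lallallalPPeee, 2 further steps: lallallalPPeee → lallallallalPPeeee → (answer).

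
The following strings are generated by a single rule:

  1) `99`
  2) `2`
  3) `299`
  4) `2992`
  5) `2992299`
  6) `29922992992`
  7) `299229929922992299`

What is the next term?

From term 3 onward, concatenate the last term with the second-to-last: 2·99 = 299, 299·2 = 2992, …
So term 8 is 299229929922992299·29922992992.

29922992992299229929922992992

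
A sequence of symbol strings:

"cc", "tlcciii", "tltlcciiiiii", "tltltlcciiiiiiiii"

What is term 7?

tltltltltltlcciiiiiiiiiiiiiiiiii

Each term wraps the previous one in tl on the left and iii on the right.
From tltltlcciiiiiiiii, 3 further steps: tltltlcciiiiiiiii → tltltltlcciiiiiiiiiiii → tltltltltlcciiiiiiiiiiiiiii → (answer).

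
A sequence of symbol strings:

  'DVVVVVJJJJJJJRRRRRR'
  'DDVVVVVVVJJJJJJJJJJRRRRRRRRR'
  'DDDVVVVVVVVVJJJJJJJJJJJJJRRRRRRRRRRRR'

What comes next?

Each string has the form D^{n-1} V^{2n+1} J^{3n+1} R^{3n}, where the shown terms are n = 2, 3, 4.
At n = 5 the blocks have lengths 4, 11, 16, 15.

DDDDVVVVVVVVVVVJJJJJJJJJJJJJJJJRRRRRRRRRRRRRRR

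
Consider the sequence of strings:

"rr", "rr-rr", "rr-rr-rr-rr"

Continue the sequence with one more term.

rr-rr-rr-rr-rr-rr-rr-rr

s(k+1) = s(k)·-·s(k) — each term doubles the last with '-' between the halves.
One more doubling of rr-rr-rr-rr gives the answer.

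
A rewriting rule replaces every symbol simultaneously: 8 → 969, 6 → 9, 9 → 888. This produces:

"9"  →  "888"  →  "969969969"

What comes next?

Expanding 969969969: 9→888, 6→9, 9→888, 9→888, 6→9, 9→888, 9→888, 6→9, 9→888. Concatenated: 888 9 888 888 9 888 888 9 888.

888988888898888889888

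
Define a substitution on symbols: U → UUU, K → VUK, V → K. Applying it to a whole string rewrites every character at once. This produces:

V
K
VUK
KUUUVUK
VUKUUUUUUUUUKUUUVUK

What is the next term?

KUUUVUKUUUUUUUUUUUUUUUUUUUUUUUUUUUVUKUUUUUUUUUKUUUVUK

Applying the rule to each of the 19 symbols of VUKUUUUUUUUUKUUUVUK gives the pieces K UUU VUK UUU UUU UUU UUU UUU UUU UUU UUU UUU VUK UUU UUU UUU K UUU VUK, which concatenate to the answer.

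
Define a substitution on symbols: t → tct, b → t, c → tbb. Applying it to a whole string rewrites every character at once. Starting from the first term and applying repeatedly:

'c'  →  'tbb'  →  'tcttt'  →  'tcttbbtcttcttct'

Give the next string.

Rewriting the 15 symbols of tcttbbtcttcttct one by one yields tct tbb tct tct t t tct tbb tct tct tbb tct tct tbb tct; concatenated:

tcttbbtcttcttttcttbbtcttcttbbtcttcttbbtct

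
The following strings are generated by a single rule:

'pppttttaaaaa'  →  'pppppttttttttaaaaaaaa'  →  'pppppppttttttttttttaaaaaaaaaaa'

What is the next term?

pppppppppttttttttttttttttaaaaaaaaaaaaaa

Each string has the form p^{2n+1} t^{4n} a^{3n+2} (n = 1, 2, …).
For the next term, n = 4, so the run lengths are 9, 16, 14.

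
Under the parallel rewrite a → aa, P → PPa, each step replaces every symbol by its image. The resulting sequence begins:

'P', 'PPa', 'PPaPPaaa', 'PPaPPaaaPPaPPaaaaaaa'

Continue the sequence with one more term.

Rewriting the 20 symbols of PPaPPaaaPPaPPaaaaaaa one by one yields PPa PPa aa PPa PPa aa aa aa PPa PPa aa PPa PPa aa aa aa aa aa aa aa; concatenated:

PPaPPaaaPPaPPaaaaaaaPPaPPaaaPPaPPaaaaaaaaaaaaaaa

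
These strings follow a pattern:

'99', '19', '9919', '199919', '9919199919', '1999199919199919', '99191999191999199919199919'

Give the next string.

199919991919991999191999191999199919199919

From term 3 onward, concatenate the second-to-last term with the last: 99·19 = 9919, 19·9919 = 199919, …
Continuing: 1999199919199919 · 99191999191999199919199919 gives term 8.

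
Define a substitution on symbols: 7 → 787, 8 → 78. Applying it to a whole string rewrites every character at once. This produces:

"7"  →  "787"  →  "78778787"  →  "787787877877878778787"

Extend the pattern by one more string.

Applying the rule to each of the 21 symbols of 787787877877878778787 gives the pieces 787 78 787 787 78 787 78 787 787 78 787 787 78 787 78 787 787 78 787 78 787, which concatenate to the answer.

7877878778778787787877877878778778787787877877878778787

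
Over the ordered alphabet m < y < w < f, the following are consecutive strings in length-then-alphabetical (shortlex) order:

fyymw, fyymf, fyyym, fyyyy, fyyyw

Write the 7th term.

Stepping forward 2 times from fyyyw: fyyyw → fyyyf, then the target.

fyywm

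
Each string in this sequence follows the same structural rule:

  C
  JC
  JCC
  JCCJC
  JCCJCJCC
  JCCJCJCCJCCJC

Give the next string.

JCCJCJCCJCCJCJCCJCJCC

Each term (from the third on) is the previous term followed by the one before it: term 3 = JC·C = JCC.
Continuing: JCCJCJCCJCCJC · JCCJCJCC gives term 7.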